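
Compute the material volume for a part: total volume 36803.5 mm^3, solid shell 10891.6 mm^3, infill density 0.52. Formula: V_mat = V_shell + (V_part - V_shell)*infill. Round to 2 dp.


V_infill = (36803.5 - 10891.6) * 0.52 = 13474.19
V_total = 10891.6 + 13474.19 = 24365.79 mm^3


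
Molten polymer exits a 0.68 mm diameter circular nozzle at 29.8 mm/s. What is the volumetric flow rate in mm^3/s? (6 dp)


A = pi*(0.68/2)^2 = 0.36316811 mm^2
Q = 0.36316811 * 29.8 = 10.82241 mm^3/s


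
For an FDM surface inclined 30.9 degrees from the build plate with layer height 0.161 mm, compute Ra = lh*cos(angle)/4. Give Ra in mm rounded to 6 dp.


Ra = 0.161 * cos(30.9) / 4 = 0.034537 mm


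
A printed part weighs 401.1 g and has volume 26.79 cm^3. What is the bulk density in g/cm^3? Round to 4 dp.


rho = 401.1 / 26.79 = 14.972 g/cm^3


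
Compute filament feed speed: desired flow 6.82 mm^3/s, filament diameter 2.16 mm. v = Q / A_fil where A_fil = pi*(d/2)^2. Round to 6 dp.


A = pi*(2.16/2)^2 = 3.664354
v = 6.82 / 3.664354 = 1.861174 mm/s


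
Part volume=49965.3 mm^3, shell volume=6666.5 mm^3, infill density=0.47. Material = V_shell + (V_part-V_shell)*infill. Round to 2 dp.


V_infill = (49965.3 - 6666.5) * 0.47 = 20350.44
V_total = 6666.5 + 20350.44 = 27016.94 mm^3


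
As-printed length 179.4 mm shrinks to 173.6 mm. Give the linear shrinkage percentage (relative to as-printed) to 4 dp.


Shrinkage = ((179.4-173.6)/179.4)*100 = 3.233 %


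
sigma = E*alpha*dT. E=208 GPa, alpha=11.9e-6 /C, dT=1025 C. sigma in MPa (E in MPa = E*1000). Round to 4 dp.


sigma = 208*1000 * 11.9e-6 * 1025 = 2537.08 MPa


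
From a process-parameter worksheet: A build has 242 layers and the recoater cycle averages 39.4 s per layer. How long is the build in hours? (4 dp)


t = 242 * 39.4 / 3600 = 2.6486 hrs


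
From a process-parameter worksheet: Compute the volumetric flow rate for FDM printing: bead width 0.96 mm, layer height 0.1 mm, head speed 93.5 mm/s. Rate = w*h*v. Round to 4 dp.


Rate = 0.96 * 0.1 * 93.5 = 8.976 mm^3/s


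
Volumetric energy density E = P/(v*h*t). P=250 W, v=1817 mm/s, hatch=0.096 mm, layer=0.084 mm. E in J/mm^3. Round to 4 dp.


E = 250 / (1817*0.096*0.084) = 17.0622 J/mm^3


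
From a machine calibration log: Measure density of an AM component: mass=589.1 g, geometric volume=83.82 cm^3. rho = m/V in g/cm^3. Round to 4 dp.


rho = 589.1 / 83.82 = 7.0282 g/cm^3


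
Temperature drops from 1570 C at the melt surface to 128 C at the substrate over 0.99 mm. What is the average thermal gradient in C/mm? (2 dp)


G = (1570-128)/0.99 = 1456.57 C/mm


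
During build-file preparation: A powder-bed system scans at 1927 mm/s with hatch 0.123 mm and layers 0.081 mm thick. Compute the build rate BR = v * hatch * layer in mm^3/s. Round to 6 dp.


Rate = 1927 * 0.123 * 0.081 = 19.198701 mm^3/s


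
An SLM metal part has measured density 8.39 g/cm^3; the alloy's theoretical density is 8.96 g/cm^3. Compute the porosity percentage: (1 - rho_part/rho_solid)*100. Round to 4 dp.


Porosity = (1-8.39/8.96)*100 = 6.3616 %


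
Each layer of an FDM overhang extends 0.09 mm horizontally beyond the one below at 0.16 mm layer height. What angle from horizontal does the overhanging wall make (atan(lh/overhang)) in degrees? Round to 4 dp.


angle = atan(0.16/0.09) = 60.6422 degrees


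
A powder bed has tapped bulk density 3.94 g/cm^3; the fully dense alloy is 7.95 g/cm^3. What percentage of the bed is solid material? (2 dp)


Packing = (3.94/7.95)*100 = 49.56 %


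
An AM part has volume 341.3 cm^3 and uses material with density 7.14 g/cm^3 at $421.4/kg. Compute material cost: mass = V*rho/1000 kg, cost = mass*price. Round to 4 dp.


Mass = 341.3*7.14/1000 = 2.436882 kg
Cost = 2.436882 * 421.4 = 1026.9021 $


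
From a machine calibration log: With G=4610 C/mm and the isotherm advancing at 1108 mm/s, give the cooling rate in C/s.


CR = 4610 * 1108 = 5107880 C/s


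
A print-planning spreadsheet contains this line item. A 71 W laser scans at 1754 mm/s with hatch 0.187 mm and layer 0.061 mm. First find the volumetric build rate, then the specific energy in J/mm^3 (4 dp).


Build rate = 1754 * 0.187 * 0.061 = 20.007878 mm^3/s
SE = 71 / 20.007878 = 3.5486 J/mm^3


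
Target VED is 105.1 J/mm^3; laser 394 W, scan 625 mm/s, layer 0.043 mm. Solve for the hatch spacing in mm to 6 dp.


h = 394 / (105.1*625*0.043) = 0.139491 mm


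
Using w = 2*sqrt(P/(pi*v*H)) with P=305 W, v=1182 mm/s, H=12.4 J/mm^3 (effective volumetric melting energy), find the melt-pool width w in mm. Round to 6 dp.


w = 2*sqrt(305/(pi*1182*12.4)) = 0.162774 mm


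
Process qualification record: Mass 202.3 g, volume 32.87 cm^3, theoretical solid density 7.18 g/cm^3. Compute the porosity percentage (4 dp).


rho_part = 202.3 / 32.87 = 6.15454822 g/cm^3
Porosity = (1 - 6.15454822/7.18)*100 = 14.2821 %


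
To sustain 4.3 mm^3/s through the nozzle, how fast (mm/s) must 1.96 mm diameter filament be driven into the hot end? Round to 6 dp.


A = pi*(1.96/2)^2 = 3.017186
v = 4.3 / 3.017186 = 1.425169 mm/s


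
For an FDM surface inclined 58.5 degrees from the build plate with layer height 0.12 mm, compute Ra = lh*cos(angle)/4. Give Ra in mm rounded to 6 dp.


Ra = 0.12 * cos(58.5) / 4 = 0.015675 mm


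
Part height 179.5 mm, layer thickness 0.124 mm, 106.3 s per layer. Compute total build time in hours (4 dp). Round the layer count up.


Layers = ceil(179.5/0.124) = 1448
t = 1448 * 106.3 / 3600 = 42.7562 hrs


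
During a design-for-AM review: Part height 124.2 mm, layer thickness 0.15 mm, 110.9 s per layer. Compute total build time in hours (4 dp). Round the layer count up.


Layers = ceil(124.2/0.15) = 828
t = 828 * 110.9 / 3600 = 25.507 hrs


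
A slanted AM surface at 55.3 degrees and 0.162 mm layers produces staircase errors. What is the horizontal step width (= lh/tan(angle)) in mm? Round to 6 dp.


step = 0.162 / tan(55.3) = 0.112174 mm


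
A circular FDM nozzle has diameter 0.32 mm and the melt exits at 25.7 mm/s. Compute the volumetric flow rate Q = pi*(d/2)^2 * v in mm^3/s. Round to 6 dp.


A = pi*(0.32/2)^2 = 0.08042477 mm^2
Q = 0.08042477 * 25.7 = 2.066917 mm^3/s


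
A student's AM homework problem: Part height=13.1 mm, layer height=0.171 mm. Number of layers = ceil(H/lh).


Layers = ceil(13.1/0.171) = 77


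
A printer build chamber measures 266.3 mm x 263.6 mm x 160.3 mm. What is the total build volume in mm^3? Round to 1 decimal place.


V = 266.3 * 263.6 * 160.3 = 11252527.8 mm^3


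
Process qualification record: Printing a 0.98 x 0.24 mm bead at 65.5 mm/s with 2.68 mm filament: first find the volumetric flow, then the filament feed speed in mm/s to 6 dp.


Q = 0.98 * 0.24 * 65.5 = 15.4056 mm^3/s
A_fil = pi*(2.68/2)^2 = 5.64104377 mm^2
v_feed = 15.4056 / 5.64104377 = 2.730984 mm/s


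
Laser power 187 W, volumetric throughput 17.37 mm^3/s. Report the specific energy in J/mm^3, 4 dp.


SE = 187 / 17.37 = 10.7657 J/mm^3


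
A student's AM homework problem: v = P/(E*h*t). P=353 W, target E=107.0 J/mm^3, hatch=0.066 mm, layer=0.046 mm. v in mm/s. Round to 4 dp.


v = 353 / (107.0*0.066*0.046) = 1086.6487 mm/s


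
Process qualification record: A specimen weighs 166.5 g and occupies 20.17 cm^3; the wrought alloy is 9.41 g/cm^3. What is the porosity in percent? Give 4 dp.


rho_part = 166.5 / 20.17 = 8.25483391 g/cm^3
Porosity = (1 - 8.25483391/9.41)*100 = 12.2759 %


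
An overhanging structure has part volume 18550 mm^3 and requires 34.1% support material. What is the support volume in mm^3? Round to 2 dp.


V_support = 18550 * 0.341 = 6325.55 mm^3


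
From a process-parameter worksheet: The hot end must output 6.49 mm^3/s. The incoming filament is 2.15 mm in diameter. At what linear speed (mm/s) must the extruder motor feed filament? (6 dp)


A = pi*(2.15/2)^2 = 3.630503
v = 6.49 / 3.630503 = 1.787631 mm/s


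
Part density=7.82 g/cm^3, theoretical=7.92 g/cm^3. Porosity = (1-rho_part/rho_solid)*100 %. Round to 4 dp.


Porosity = (1-7.82/7.92)*100 = 1.2626 %


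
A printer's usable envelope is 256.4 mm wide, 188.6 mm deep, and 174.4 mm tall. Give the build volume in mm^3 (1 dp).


V = 256.4 * 188.6 * 174.4 = 8433467.8 mm^3


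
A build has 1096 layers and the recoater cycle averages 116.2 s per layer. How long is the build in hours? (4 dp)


t = 1096 * 116.2 / 3600 = 35.3764 hrs


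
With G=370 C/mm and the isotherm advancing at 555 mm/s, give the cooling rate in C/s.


CR = 370 * 555 = 205350 C/s


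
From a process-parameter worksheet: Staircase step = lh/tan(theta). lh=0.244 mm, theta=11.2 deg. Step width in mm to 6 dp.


step = 0.244 / tan(11.2) = 1.23229 mm


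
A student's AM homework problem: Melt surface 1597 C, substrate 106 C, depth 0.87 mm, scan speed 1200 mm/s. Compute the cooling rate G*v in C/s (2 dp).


G = (1597-106)/0.87 = 1713.79310345 C/mm
CR = 1713.79310345 * 1200 = 2056551.72 C/s


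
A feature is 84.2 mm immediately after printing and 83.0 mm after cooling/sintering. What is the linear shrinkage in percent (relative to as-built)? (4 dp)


Shrinkage = ((84.2-83.0)/84.2)*100 = 1.4252 %


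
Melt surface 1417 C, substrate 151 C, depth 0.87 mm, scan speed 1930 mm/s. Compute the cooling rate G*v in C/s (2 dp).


G = (1417-151)/0.87 = 1455.17241379 C/mm
CR = 1455.17241379 * 1930 = 2808482.76 C/s


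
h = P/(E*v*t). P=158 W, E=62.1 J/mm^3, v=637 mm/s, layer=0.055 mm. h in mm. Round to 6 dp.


h = 158 / (62.1*637*0.055) = 0.072621 mm


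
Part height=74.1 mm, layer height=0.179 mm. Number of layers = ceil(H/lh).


Layers = ceil(74.1/0.179) = 414


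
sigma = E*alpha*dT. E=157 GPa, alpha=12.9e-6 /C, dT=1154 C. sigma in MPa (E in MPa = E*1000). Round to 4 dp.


sigma = 157*1000 * 12.9e-6 * 1154 = 2337.1962 MPa


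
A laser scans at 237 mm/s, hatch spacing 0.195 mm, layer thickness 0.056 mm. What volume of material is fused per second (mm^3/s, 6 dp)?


Rate = 237 * 0.195 * 0.056 = 2.58804 mm^3/s


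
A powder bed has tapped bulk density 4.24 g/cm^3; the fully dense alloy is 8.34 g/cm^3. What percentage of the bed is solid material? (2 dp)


Packing = (4.24/8.34)*100 = 50.84 %


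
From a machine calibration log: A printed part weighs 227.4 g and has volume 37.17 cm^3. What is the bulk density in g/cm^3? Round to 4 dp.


rho = 227.4 / 37.17 = 6.1178 g/cm^3


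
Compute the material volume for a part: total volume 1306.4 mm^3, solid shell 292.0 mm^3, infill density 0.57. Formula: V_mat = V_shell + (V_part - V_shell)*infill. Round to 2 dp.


V_infill = (1306.4 - 292.0) * 0.57 = 578.21
V_total = 292.0 + 578.21 = 870.21 mm^3


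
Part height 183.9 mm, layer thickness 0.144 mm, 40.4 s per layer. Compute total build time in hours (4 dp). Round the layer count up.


Layers = ceil(183.9/0.144) = 1278
t = 1278 * 40.4 / 3600 = 14.342 hrs


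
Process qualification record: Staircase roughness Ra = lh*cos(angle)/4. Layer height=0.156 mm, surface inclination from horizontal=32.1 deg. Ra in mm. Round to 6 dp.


Ra = 0.156 * cos(32.1) / 4 = 0.033038 mm


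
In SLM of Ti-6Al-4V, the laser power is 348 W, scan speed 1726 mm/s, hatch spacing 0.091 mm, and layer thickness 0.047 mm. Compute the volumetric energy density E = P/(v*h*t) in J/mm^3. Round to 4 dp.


E = 348 / (1726*0.091*0.047) = 47.141 J/mm^3


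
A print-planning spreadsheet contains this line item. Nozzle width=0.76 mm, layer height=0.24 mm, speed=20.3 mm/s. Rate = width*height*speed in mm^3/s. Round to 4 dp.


Rate = 0.76 * 0.24 * 20.3 = 3.7027 mm^3/s


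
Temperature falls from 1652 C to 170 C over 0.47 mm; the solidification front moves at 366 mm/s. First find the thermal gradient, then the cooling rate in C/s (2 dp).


G = (1652-170)/0.47 = 3153.19148936 C/mm
CR = 3153.19148936 * 366 = 1154068.09 C/s


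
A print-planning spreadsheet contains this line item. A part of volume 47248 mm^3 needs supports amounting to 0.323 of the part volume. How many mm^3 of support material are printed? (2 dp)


V_support = 47248 * 0.323 = 15261.1 mm^3


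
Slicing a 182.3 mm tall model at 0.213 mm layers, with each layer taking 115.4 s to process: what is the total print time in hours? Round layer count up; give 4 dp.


Layers = ceil(182.3/0.213) = 856
t = 856 * 115.4 / 3600 = 27.4396 hrs


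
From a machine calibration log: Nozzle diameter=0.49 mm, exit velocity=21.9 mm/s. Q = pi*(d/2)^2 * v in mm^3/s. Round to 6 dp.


A = pi*(0.49/2)^2 = 0.1885741 mm^2
Q = 0.1885741 * 21.9 = 4.129773 mm^3/s


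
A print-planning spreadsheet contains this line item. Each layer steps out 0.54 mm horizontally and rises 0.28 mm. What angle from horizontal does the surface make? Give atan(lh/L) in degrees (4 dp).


angle = atan(0.28/0.54) = 27.4076 degrees


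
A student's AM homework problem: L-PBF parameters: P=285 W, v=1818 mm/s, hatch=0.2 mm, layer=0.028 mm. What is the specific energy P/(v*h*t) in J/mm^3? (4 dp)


Build rate = 1818 * 0.2 * 0.028 = 10.1808 mm^3/s
SE = 285 / 10.1808 = 27.9939 J/mm^3


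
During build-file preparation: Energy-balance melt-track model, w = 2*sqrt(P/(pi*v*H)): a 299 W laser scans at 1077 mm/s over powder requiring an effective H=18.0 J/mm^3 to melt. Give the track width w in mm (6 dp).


w = 2*sqrt(299/(pi*1077*18.0)) = 0.140135 mm


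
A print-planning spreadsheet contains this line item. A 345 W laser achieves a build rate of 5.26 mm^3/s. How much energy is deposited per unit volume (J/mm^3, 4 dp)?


SE = 345 / 5.26 = 65.5894 J/mm^3


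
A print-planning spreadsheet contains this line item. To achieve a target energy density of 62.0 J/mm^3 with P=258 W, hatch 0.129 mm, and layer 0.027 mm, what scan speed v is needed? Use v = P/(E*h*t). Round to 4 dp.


v = 258 / (62.0*0.129*0.027) = 1194.7431 mm/s


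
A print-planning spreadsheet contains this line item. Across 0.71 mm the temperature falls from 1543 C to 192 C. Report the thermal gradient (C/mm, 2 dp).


G = (1543-192)/0.71 = 1902.82 C/mm


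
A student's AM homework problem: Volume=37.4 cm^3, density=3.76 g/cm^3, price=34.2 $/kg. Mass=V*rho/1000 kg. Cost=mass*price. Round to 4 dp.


Mass = 37.4*3.76/1000 = 0.140624 kg
Cost = 0.140624 * 34.2 = 4.8093 $


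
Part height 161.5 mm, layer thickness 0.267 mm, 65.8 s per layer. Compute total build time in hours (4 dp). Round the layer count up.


Layers = ceil(161.5/0.267) = 605
t = 605 * 65.8 / 3600 = 11.0581 hrs


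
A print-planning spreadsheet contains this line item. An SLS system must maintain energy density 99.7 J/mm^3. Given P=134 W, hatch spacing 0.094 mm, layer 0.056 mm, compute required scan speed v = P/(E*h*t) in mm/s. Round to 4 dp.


v = 134 / (99.7*0.094*0.056) = 255.3252 mm/s


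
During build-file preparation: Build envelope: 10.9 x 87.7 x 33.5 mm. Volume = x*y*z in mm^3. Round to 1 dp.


V = 10.9 * 87.7 * 33.5 = 32023.7 mm^3


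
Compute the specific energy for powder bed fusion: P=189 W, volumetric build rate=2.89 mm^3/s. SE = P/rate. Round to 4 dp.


SE = 189 / 2.89 = 65.3979 J/mm^3


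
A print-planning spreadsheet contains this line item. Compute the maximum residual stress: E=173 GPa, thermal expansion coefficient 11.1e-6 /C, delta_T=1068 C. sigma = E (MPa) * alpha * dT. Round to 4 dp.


sigma = 173*1000 * 11.1e-6 * 1068 = 2050.8804 MPa


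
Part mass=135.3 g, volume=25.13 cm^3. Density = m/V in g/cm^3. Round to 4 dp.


rho = 135.3 / 25.13 = 5.384 g/cm^3


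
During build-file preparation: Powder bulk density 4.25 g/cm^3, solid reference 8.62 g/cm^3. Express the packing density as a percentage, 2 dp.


Packing = (4.25/8.62)*100 = 49.3 %


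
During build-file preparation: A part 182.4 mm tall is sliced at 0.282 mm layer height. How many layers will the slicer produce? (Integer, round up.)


Layers = ceil(182.4/0.282) = 647


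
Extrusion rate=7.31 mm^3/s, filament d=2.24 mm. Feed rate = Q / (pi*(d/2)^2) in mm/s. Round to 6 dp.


A = pi*(2.24/2)^2 = 3.940814
v = 7.31 / 3.940814 = 1.854947 mm/s


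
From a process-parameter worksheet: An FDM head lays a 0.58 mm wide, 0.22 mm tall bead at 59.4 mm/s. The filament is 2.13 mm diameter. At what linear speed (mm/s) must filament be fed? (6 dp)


Q = 0.58 * 0.22 * 59.4 = 7.57944 mm^3/s
A_fil = pi*(2.13/2)^2 = 3.56327293 mm^2
v_feed = 7.57944 / 3.56327293 = 2.127101 mm/s


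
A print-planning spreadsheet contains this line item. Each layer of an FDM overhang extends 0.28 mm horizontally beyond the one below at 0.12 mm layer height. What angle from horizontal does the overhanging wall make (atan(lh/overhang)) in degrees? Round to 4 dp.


angle = atan(0.12/0.28) = 23.1986 degrees


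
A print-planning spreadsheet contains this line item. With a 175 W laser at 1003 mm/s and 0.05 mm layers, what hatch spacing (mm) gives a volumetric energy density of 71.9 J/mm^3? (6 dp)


h = 175 / (71.9*1003*0.05) = 0.048533 mm


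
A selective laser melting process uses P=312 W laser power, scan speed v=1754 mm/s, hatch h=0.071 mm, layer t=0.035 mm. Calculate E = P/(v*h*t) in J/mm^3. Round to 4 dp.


E = 312 / (1754*0.071*0.035) = 71.5811 J/mm^3


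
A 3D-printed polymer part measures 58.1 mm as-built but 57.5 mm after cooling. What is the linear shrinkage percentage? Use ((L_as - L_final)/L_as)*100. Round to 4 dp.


Shrinkage = ((58.1-57.5)/58.1)*100 = 1.0327 %


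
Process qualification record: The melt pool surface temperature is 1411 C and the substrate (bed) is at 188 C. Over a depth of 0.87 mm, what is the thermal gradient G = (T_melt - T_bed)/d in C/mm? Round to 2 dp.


G = (1411-188)/0.87 = 1405.75 C/mm


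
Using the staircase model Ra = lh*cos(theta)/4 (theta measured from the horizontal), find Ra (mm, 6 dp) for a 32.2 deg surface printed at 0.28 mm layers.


Ra = 0.28 * cos(32.2) / 4 = 0.059234 mm


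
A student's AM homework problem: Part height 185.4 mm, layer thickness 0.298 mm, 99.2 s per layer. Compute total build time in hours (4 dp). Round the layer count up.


Layers = ceil(185.4/0.298) = 623
t = 623 * 99.2 / 3600 = 17.1671 hrs


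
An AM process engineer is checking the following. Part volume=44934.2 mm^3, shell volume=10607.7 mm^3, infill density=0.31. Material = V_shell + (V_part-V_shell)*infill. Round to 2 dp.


V_infill = (44934.2 - 10607.7) * 0.31 = 10641.22
V_total = 10607.7 + 10641.22 = 21248.92 mm^3


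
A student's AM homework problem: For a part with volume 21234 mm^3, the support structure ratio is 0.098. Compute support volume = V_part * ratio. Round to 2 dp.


V_support = 21234 * 0.098 = 2080.93 mm^3


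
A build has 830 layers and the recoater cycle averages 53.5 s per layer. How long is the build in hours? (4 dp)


t = 830 * 53.5 / 3600 = 12.3347 hrs


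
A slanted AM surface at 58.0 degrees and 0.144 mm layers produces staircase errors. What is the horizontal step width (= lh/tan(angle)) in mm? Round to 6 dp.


step = 0.144 / tan(58.0) = 0.089981 mm


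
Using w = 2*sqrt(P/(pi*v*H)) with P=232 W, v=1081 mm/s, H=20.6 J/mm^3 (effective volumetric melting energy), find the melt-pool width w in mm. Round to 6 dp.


w = 2*sqrt(232/(pi*1081*20.6)) = 0.115174 mm


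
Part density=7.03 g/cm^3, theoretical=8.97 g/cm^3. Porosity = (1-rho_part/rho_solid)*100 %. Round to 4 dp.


Porosity = (1-7.03/8.97)*100 = 21.6276 %


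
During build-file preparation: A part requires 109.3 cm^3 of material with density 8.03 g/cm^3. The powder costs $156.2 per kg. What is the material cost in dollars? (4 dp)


Mass = 109.3*8.03/1000 = 0.877679 kg
Cost = 0.877679 * 156.2 = 137.0935 $


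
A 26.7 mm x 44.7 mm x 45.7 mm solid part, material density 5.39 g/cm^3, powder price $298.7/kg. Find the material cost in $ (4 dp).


V = 26.7 * 44.7 * 45.7 = 54542.493 mm^3 = 54.542493 cm^3
Mass = 54.542493 * 5.39 / 1000 = 0.29398404 kg
Cost = 0.29398404 * 298.7 = 87.813 $


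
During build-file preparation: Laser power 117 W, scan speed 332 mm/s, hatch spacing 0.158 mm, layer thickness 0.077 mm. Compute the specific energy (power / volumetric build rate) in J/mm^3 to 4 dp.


Build rate = 332 * 0.158 * 0.077 = 4.039112 mm^3/s
SE = 117 / 4.039112 = 28.9668 J/mm^3


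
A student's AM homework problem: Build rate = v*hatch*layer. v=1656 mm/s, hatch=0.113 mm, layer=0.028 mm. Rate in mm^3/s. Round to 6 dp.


Rate = 1656 * 0.113 * 0.028 = 5.239584 mm^3/s


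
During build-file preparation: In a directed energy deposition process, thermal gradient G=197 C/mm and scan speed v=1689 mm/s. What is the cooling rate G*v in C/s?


CR = 197 * 1689 = 332733 C/s


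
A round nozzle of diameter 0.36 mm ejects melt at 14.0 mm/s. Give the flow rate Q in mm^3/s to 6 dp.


A = pi*(0.36/2)^2 = 0.1017876 mm^2
Q = 0.1017876 * 14.0 = 1.425026 mm^3/s


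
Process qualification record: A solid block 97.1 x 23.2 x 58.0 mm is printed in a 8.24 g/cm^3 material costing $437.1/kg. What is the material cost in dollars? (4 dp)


V = 97.1 * 23.2 * 58.0 = 130657.76 mm^3 = 130.65776 cm^3
Mass = 130.65776 * 8.24 / 1000 = 1.07661994 kg
Cost = 1.07661994 * 437.1 = 470.5906 $


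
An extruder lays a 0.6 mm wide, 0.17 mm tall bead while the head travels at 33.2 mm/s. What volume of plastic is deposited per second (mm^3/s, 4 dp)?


Rate = 0.6 * 0.17 * 33.2 = 3.3864 mm^3/s


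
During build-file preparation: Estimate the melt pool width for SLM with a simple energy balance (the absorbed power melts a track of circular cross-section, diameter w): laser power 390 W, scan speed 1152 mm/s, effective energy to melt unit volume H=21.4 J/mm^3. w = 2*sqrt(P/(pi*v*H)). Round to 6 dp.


w = 2*sqrt(390/(pi*1152*21.4)) = 0.141923 mm


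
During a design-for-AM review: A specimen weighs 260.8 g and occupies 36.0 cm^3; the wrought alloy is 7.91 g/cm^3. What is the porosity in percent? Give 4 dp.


rho_part = 260.8 / 36.0 = 7.24444444 g/cm^3
Porosity = (1 - 7.24444444/7.91)*100 = 8.4141 %


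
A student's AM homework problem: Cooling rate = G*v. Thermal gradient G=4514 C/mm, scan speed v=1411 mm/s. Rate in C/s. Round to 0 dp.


CR = 4514 * 1411 = 6369254 C/s


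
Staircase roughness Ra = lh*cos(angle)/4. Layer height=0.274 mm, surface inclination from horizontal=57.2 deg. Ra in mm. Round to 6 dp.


Ra = 0.274 * cos(57.2) / 4 = 0.037107 mm


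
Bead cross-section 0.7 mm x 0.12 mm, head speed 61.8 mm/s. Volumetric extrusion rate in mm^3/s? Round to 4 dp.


Rate = 0.7 * 0.12 * 61.8 = 5.1912 mm^3/s


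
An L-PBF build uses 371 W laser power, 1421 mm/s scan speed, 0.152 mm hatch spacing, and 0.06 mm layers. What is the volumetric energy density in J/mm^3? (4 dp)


E = 371 / (1421*0.152*0.06) = 28.6276 J/mm^3


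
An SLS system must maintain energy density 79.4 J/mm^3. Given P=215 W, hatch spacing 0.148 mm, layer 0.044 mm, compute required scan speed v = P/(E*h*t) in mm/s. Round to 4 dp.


v = 215 / (79.4*0.148*0.044) = 415.8183 mm/s


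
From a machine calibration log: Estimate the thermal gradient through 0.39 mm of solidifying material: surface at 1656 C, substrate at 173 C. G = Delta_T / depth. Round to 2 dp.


G = (1656-173)/0.39 = 3802.56 C/mm


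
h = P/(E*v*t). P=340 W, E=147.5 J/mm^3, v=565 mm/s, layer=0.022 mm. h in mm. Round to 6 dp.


h = 340 / (147.5*565*0.022) = 0.185445 mm


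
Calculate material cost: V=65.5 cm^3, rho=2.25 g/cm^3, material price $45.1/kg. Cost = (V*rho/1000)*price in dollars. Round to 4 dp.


Mass = 65.5*2.25/1000 = 0.147375 kg
Cost = 0.147375 * 45.1 = 6.6466 $


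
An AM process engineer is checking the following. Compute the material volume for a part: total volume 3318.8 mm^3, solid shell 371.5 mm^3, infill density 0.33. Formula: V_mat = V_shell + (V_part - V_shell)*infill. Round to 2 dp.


V_infill = (3318.8 - 371.5) * 0.33 = 972.61
V_total = 371.5 + 972.61 = 1344.11 mm^3


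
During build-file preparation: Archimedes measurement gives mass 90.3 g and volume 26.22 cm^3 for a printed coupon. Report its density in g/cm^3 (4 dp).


rho = 90.3 / 26.22 = 3.4439 g/cm^3


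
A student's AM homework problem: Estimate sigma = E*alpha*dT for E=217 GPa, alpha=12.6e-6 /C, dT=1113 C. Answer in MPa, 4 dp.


sigma = 217*1000 * 12.6e-6 * 1113 = 3043.1646 MPa


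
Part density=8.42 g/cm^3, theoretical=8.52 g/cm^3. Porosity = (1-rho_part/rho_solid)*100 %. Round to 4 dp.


Porosity = (1-8.42/8.52)*100 = 1.1737 %


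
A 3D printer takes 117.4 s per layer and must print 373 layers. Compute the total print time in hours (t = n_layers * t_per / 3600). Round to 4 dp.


t = 373 * 117.4 / 3600 = 12.1639 hrs


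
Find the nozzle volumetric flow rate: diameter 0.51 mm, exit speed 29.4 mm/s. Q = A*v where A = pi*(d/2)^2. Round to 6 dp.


A = pi*(0.51/2)^2 = 0.20428206 mm^2
Q = 0.20428206 * 29.4 = 6.005893 mm^3/s


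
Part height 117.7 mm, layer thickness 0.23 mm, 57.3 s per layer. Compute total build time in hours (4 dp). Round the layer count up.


Layers = ceil(117.7/0.23) = 512
t = 512 * 57.3 / 3600 = 8.1493 hrs


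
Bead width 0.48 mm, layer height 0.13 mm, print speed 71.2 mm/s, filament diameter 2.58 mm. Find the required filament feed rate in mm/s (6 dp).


Q = 0.48 * 0.13 * 71.2 = 4.44288 mm^3/s
A_fil = pi*(2.58/2)^2 = 5.22792433 mm^2
v_feed = 4.44288 / 5.22792433 = 0.849836 mm/s


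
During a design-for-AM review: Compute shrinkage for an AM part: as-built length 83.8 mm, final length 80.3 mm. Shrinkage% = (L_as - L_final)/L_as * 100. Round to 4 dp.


Shrinkage = ((83.8-80.3)/83.8)*100 = 4.1766 %


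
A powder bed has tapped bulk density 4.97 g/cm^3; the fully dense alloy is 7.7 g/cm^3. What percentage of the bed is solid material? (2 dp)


Packing = (4.97/7.7)*100 = 64.55 %


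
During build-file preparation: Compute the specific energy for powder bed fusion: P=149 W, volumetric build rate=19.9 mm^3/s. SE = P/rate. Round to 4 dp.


SE = 149 / 19.9 = 7.4874 J/mm^3


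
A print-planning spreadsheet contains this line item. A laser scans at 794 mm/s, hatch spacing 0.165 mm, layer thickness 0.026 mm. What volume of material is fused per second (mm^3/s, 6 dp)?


Rate = 794 * 0.165 * 0.026 = 3.40626 mm^3/s


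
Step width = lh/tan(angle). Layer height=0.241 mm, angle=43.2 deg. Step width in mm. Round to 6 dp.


step = 0.241 / tan(43.2) = 0.256639 mm


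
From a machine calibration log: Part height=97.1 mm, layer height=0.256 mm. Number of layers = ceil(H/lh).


Layers = ceil(97.1/0.256) = 380


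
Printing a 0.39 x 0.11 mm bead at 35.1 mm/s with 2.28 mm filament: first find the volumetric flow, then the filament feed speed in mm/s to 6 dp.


Q = 0.39 * 0.11 * 35.1 = 1.50579 mm^3/s
A_fil = pi*(2.28/2)^2 = 4.08281381 mm^2
v_feed = 1.50579 / 4.08281381 = 0.368812 mm/s


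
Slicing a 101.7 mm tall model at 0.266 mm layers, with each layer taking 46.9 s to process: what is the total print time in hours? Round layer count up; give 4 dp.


Layers = ceil(101.7/0.266) = 383
t = 383 * 46.9 / 3600 = 4.9896 hrs


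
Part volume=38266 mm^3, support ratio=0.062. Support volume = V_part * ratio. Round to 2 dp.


V_support = 38266 * 0.062 = 2372.49 mm^3


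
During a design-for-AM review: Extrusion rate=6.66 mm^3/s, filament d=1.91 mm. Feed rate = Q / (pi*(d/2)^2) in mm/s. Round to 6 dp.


A = pi*(1.91/2)^2 = 2.865211
v = 6.66 / 2.865211 = 2.324436 mm/s


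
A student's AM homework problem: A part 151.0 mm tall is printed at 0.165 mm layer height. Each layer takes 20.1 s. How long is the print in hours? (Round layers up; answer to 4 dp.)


Layers = ceil(151.0/0.165) = 916
t = 916 * 20.1 / 3600 = 5.1143 hrs


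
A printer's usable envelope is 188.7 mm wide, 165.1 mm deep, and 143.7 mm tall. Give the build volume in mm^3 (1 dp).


V = 188.7 * 165.1 * 143.7 = 4476883.0 mm^3


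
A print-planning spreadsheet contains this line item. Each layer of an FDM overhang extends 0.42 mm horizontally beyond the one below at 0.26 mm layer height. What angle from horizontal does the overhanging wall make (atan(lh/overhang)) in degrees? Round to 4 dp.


angle = atan(0.26/0.42) = 31.7595 degrees


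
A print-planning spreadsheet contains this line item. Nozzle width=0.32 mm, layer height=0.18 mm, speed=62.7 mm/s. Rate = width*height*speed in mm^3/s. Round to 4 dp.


Rate = 0.32 * 0.18 * 62.7 = 3.6115 mm^3/s


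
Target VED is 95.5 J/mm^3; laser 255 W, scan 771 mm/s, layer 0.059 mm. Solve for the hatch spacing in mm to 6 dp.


h = 255 / (95.5*771*0.059) = 0.058699 mm


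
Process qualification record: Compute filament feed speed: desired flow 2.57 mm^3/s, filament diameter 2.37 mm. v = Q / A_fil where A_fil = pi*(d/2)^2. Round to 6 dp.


A = pi*(2.37/2)^2 = 4.411503
v = 2.57 / 4.411503 = 0.582568 mm/s


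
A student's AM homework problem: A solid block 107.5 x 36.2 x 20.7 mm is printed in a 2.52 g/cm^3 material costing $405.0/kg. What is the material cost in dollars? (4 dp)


V = 107.5 * 36.2 * 20.7 = 80554.05 mm^3 = 80.55405 cm^3
Mass = 80.55405 * 2.52 / 1000 = 0.20299621 kg
Cost = 0.20299621 * 405.0 = 82.2135 $


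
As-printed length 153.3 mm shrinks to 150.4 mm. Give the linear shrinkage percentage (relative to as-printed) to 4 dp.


Shrinkage = ((153.3-150.4)/153.3)*100 = 1.8917 %


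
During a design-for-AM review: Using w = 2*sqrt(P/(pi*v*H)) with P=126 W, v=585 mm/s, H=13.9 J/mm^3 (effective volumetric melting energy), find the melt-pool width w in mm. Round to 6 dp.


w = 2*sqrt(126/(pi*585*13.9)) = 0.140461 mm


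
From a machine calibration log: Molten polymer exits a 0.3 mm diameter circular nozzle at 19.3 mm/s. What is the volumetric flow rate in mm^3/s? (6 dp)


A = pi*(0.3/2)^2 = 0.07068583 mm^2
Q = 0.07068583 * 19.3 = 1.364237 mm^3/s


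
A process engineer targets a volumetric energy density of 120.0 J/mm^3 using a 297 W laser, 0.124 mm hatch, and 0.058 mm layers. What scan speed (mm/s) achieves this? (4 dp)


v = 297 / (120.0*0.124*0.058) = 344.1324 mm/s


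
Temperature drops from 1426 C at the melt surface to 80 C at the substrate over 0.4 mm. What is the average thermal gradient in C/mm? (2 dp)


G = (1426-80)/0.4 = 3365.0 C/mm


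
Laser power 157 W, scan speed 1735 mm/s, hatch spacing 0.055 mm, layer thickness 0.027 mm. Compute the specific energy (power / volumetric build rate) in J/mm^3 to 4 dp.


Build rate = 1735 * 0.055 * 0.027 = 2.576475 mm^3/s
SE = 157 / 2.576475 = 60.936 J/mm^3


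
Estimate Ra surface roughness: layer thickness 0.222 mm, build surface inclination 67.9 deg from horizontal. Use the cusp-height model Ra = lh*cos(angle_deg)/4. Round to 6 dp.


Ra = 0.222 * cos(67.9) / 4 = 0.02088 mm


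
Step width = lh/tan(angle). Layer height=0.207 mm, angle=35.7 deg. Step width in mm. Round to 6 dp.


step = 0.207 / tan(35.7) = 0.288071 mm


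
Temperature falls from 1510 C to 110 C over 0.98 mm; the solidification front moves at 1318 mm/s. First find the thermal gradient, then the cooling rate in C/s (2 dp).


G = (1510-110)/0.98 = 1428.57142857 C/mm
CR = 1428.57142857 * 1318 = 1882857.14 C/s


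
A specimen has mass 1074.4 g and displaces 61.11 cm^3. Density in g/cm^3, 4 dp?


rho = 1074.4 / 61.11 = 17.5814 g/cm^3


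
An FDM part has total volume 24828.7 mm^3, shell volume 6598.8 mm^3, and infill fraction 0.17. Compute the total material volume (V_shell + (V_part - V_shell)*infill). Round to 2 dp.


V_infill = (24828.7 - 6598.8) * 0.17 = 3099.08
V_total = 6598.8 + 3099.08 = 9697.88 mm^3


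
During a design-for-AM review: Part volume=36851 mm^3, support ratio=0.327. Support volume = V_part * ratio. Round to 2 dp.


V_support = 36851 * 0.327 = 12050.28 mm^3


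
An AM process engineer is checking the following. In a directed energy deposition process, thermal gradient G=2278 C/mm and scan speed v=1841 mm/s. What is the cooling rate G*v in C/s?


CR = 2278 * 1841 = 4193798 C/s


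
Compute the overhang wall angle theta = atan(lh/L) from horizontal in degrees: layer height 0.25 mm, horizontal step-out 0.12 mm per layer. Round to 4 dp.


angle = atan(0.25/0.12) = 64.359 degrees


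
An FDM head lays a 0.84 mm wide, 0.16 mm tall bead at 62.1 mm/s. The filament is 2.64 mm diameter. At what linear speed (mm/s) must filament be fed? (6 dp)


Q = 0.84 * 0.16 * 62.1 = 8.34624 mm^3/s
A_fil = pi*(2.64/2)^2 = 5.47391104 mm^2
v_feed = 8.34624 / 5.47391104 = 1.524731 mm/s


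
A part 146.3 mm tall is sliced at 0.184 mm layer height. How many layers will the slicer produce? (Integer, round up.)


Layers = ceil(146.3/0.184) = 796


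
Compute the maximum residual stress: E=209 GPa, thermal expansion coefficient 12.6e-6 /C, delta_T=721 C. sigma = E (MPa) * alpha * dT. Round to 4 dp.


sigma = 209*1000 * 12.6e-6 * 721 = 1898.6814 MPa


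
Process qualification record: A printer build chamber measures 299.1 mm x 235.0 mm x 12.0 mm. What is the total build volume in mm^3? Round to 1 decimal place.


V = 299.1 * 235.0 * 12.0 = 843462.0 mm^3


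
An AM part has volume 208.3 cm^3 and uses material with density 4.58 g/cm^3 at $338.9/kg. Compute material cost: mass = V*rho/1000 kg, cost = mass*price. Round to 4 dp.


Mass = 208.3*4.58/1000 = 0.954014 kg
Cost = 0.954014 * 338.9 = 323.3153 $


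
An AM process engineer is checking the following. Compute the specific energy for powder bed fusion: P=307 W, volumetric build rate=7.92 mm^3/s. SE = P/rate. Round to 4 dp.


SE = 307 / 7.92 = 38.7626 J/mm^3


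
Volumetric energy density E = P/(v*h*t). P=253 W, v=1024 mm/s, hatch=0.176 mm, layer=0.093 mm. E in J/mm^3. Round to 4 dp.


E = 253 / (1024*0.176*0.093) = 15.0947 J/mm^3


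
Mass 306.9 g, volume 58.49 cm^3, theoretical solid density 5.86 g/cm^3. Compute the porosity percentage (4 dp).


rho_part = 306.9 / 58.49 = 5.24705078 g/cm^3
Porosity = (1 - 5.24705078/5.86)*100 = 10.4599 %


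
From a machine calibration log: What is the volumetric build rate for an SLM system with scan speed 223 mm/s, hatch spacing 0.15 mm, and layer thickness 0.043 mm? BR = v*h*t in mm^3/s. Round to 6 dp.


Rate = 223 * 0.15 * 0.043 = 1.43835 mm^3/s


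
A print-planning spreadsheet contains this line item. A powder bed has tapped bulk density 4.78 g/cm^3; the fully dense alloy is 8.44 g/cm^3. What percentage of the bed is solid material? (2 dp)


Packing = (4.78/8.44)*100 = 56.64 %


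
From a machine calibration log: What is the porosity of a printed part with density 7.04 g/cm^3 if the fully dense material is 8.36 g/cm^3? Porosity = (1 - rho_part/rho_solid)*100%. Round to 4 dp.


Porosity = (1-7.04/8.36)*100 = 15.7895 %


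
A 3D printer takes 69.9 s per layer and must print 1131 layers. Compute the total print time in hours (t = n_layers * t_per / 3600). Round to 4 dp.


t = 1131 * 69.9 / 3600 = 21.9603 hrs


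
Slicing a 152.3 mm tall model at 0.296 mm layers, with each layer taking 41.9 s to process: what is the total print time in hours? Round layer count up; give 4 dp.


Layers = ceil(152.3/0.296) = 515
t = 515 * 41.9 / 3600 = 5.994 hrs


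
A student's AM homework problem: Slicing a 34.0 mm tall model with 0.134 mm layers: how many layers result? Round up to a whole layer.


Layers = ceil(34.0/0.134) = 254


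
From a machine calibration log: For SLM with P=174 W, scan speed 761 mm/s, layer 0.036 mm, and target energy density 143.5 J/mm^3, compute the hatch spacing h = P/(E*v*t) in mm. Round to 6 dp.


h = 174 / (143.5*761*0.036) = 0.04426 mm


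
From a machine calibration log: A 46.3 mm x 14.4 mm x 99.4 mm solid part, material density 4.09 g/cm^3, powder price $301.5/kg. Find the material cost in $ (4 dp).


V = 46.3 * 14.4 * 99.4 = 66271.968 mm^3 = 66.271968 cm^3
Mass = 66.271968 * 4.09 / 1000 = 0.27105235 kg
Cost = 0.27105235 * 301.5 = 81.7223 $


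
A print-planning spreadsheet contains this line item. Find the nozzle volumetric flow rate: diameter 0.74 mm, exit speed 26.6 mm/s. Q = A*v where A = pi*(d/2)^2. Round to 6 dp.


A = pi*(0.74/2)^2 = 0.43008403 mm^2
Q = 0.43008403 * 26.6 = 11.440235 mm^3/s


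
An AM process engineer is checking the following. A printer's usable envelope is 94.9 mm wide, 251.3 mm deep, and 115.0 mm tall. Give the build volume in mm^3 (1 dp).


V = 94.9 * 251.3 * 115.0 = 2742562.6 mm^3


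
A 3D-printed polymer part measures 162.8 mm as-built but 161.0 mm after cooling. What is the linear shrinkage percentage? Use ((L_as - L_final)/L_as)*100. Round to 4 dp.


Shrinkage = ((162.8-161.0)/162.8)*100 = 1.1057 %


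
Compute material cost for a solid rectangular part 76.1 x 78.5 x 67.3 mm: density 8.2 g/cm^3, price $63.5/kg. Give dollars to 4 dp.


V = 76.1 * 78.5 * 67.3 = 402040.105 mm^3 = 402.040105 cm^3
Mass = 402.040105 * 8.2 / 1000 = 3.29672886 kg
Cost = 3.29672886 * 63.5 = 209.3423 $


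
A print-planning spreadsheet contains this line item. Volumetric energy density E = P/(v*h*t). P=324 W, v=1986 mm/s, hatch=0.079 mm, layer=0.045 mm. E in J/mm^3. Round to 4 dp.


E = 324 / (1986*0.079*0.045) = 45.8909 J/mm^3


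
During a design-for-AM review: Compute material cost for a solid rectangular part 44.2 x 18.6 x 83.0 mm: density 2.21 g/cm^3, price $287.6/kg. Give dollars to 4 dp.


V = 44.2 * 18.6 * 83.0 = 68235.96 mm^3 = 68.23596 cm^3
Mass = 68.23596 * 2.21 / 1000 = 0.15080147 kg
Cost = 0.15080147 * 287.6 = 43.3705 $


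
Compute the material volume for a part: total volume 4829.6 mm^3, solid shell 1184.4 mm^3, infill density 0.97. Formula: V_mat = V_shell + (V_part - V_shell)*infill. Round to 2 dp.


V_infill = (4829.6 - 1184.4) * 0.97 = 3535.84
V_total = 1184.4 + 3535.84 = 4720.24 mm^3


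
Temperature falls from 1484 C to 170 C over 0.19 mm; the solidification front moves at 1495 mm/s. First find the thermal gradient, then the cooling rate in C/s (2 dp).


G = (1484-170)/0.19 = 6915.78947368 C/mm
CR = 6915.78947368 * 1495 = 10339105.26 C/s


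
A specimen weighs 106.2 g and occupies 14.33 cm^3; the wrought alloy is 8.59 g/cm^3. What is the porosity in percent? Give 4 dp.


rho_part = 106.2 / 14.33 = 7.41102582 g/cm^3
Porosity = (1 - 7.41102582/8.59)*100 = 13.725 %


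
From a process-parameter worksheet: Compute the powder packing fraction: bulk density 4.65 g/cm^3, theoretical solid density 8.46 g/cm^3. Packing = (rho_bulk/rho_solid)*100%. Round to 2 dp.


Packing = (4.65/8.46)*100 = 54.96 %


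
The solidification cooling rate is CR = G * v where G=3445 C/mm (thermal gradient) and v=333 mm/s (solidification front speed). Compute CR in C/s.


CR = 3445 * 333 = 1147185 C/s


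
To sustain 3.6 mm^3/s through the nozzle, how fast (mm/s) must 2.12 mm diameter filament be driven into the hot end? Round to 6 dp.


A = pi*(2.12/2)^2 = 3.529894
v = 3.6 / 3.529894 = 1.019861 mm/s


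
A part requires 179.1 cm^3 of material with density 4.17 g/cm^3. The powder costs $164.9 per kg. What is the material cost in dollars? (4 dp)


Mass = 179.1*4.17/1000 = 0.746847 kg
Cost = 0.746847 * 164.9 = 123.1551 $


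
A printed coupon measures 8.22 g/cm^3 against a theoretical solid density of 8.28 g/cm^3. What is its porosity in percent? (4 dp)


Porosity = (1-8.22/8.28)*100 = 0.7246 %


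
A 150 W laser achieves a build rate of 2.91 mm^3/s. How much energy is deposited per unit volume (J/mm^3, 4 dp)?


SE = 150 / 2.91 = 51.5464 J/mm^3


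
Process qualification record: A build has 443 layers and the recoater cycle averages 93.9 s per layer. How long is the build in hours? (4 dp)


t = 443 * 93.9 / 3600 = 11.5549 hrs


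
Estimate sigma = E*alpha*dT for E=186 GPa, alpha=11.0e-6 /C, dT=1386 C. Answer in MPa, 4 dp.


sigma = 186*1000 * 11.0e-6 * 1386 = 2835.756 MPa
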